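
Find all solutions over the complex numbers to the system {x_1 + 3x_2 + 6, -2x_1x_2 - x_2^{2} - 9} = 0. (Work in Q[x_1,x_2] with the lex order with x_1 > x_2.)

Compute a lex Gröbner basis by Buchberger's algorithm.
f_1 = x_1 + 3x_2 + 6, LT = x_1.
f_2 = -2x_1x_2 - x_2^{2} - 9, LT = x_1x_2.

S(f_1,f_2): lcm = x_1x_2. S = \tfrac{5}{2}x_2^{2} + 6x_2 - \tfrac{9}{2}.
  reduce S modulo (f_1, f_2):
  remainder \tfrac{5}{2}x_2^{2} + 6x_2 - \tfrac{9}{2} ≠ 0; add h_3 = \tfrac{5}{2}x_2^{2} + 6x_2 - \tfrac{9}{2} to the basis.

The other S-polynomials (S(f_1,h_3), S(f_2,h_3)) all reduce to 0 modulo the current basis, so we have a Gröbner basis.
Inter-reduce: drop elements whose leading term is divisible by another's, tail-reduce, and make monic.
Reduced Gröbner basis: {x_1 + 3x_2 + 6, x_2^{2} + \tfrac{12}{5}x_2 - \tfrac{9}{5}}.

The lex basis is triangular: the last element involves only x_2. Solving x_2^{2} + \tfrac{12}{5}x_2 - \tfrac{9}{5} = 0 gives x_2 ∈ {-3, 3/5}; substituting each value into the earlier elements determines the remaining variables.
  x_2 = -3: the earlier basis element becomes x_1 - 3 = 0, giving x_1 = 3 — point (3, -3).
  x_2 = 3/5: the earlier basis element becomes x_1 + \tfrac{39}{5} = 0, giving x_1 = -39/5 — point (-39/5, 3/5).

{(3, -3), (-39/5, 3/5)}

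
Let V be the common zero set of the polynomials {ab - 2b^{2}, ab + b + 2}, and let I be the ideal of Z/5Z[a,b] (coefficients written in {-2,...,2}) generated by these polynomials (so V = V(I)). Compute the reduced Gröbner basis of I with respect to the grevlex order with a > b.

f_1 = ab - 2b^{2}, LT = ab.
f_2 = ab + b + 2, LT = ab.

S(f_1,f_2): lcm = ab. S = -2b^{2} - b - 2.
  leading term b^{2}: no divisor's leading term divides it; move -2b^{2} to the remainder.
  leading term b: no divisor's leading term divides it; move -b to the remainder.
  leading term 1: no divisor's leading term divides it; move -2 to the remainder.
  remainder -2b^{2} - b - 2 ≠ 0; add g_3 = -2b^{2} - b - 2 to the basis.

S(f_1,g_3): lcm = ab^{2}. S = -2b^{3} + 2ab - a.
  leading term b^{3}: subtract (b)·g_3 from -2b^{3} + 2ab - a → 2ab + b^{2} - a + 2b
  leading term ab: subtract (2)·f_1 from 2ab + b^{2} - a + 2b → -a + 2b
  leading term a: no divisor's leading term divides it; move -a to the remainder.
  leading term b: no divisor's leading term divides it; move 2b to the remainder.
  remainder -a + 2b ≠ 0; add g_4 = -a + 2b to the basis.

The other S-polynomials (S(f_2,g_3), S(f_1,g_4), S(f_2,g_4), S(g_3,g_4)) all reduce to 0 modulo the current basis, so we have a Gröbner basis.
Inter-reduce: drop elements whose leading term is divisible by another's, tail-reduce, and make monic.

G = {b^{2} - 2b + 1, a - 2b}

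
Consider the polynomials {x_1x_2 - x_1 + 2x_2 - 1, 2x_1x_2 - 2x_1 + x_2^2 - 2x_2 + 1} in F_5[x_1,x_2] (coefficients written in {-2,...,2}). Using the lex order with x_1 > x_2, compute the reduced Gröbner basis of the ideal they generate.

f_1 = x_1x_2 - x_1 + 2x_2 - 1, LT = x_1x_2.
f_2 = 2x_1x_2 - 2x_1 + x_2^2 - 2x_2 + 1, LT = x_1x_2.

S(f_1,f_2): lcm = x_1x_2. S = 2x_2^2 - 2x_2 + 1.
  leading term x_2^2: no divisor's leading term divides it; move 2x_2^2 to the remainder.
  leading term x_2: no divisor's leading term divides it; move -2x_2 to the remainder.
  leading term 1: no divisor's leading term divides it; move 1 to the remainder.
  remainder 2x_2^2 - 2x_2 + 1 ≠ 0; add g_3 = 2x_2^2 - 2x_2 + 1 to the basis.

S(f_1,g_3): lcm = x_1x_2^2. S = 2x_1 + 2x_2^2 - x_2.
  leading term x_1: no divisor's leading term divides it; move 2x_1 to the remainder.
  leading term x_2^2: subtract (1)·g_3 from 2x_2^2 - x_2 → x_2 - 1
  leading term x_2: no divisor's leading term divides it; move x_2 to the remainder.
  leading term 1: no divisor's leading term divides it; move -1 to the remainder.
  remainder 2x_1 + x_2 - 1 ≠ 0; add g_4 = 2x_1 + x_2 - 1 to the basis.

S(f_2,g_3): lcm = x_1x_2^2. S = 2x_1 - 2x_2^3 - x_2^2 - 2x_2.
  leading term x_1: subtract (1)·g_4 from 2x_1 - 2x_2^3 - x_2^2 - 2x_2 → -2x_2^3 - x_2^2 + 2x_2 + 1
  leading term x_2^3: subtract (-x_2)·g_3 from -2x_2^3 - x_2^2 + 2x_2 + 1 → 2x_2^2 - 2x_2 + 1
  leading term x_2^2: subtract (1)·g_3 from 2x_2^2 - 2x_2 + 1 → 0
  remainder 0.

S(f_1,g_4): lcm = x_1x_2. S = -x_1 + 2x_2^2 - 1.
  leading term x_1: subtract (2)·g_4 from -x_1 + 2x_2^2 - 1 → 2x_2^2 - 2x_2 + 1
  leading term x_2^2: subtract (1)·g_3 from 2x_2^2 - 2x_2 + 1 → 0
  remainder 0.

S(f_2,g_4): lcm = x_1x_2. S = -x_1 + 2x_2 - 2.
  leading term x_1: subtract (2)·g_4 from -x_1 + 2x_2 - 2 → 0
  remainder 0.

S(g_3,g_4): leading monomials are coprime, so the S-polynomial reduces to 0 (Buchberger's first criterion).
Every S-polynomial of the final basis reduces to 0, so we have a Gröbner basis.
Inter-reduce: drop elements whose leading term is divisible by another's, tail-reduce, and make monic.

G = {x_1 - 2x_2 + 2, x_2^2 - x_2 - 2}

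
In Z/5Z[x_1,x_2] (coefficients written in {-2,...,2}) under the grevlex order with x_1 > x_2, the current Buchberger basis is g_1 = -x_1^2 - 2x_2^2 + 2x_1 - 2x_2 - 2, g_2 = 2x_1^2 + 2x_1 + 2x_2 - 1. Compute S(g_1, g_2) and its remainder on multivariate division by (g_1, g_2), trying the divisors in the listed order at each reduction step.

lcm(LM(g_1), LM(g_2)) = x_1^2.
S = (lcm/LT(g_1))·g_1 − (lcm/LT(g_2))·g_2 = 2x_2^2 + 2x_1 + x_2.
Reduce S modulo (g_1, g_2) in that order:
  leading term x_2^2: no divisor's leading term divides it; move 2x_2^2 to the remainder.
  leading term x_1: no divisor's leading term divides it; move 2x_1 to the remainder.
  leading term x_2: no divisor's leading term divides it; move x_2 to the remainder.
The remainder 2x_2^2 + 2x_1 + x_2 is nonzero, so it would be added as the next basis element.
This is the inner loop of Buchberger's algorithm — each nonzero remainder becomes a new basis element.

S(g_1, g_2) = 2x_2^2 + 2x_1 + x_2; remainder on division = 2x_2^2 + 2x_1 + x_2.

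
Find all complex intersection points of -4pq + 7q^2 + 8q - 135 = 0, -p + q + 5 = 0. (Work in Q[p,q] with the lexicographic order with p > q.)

{(0, -5), (14, 9)}

Compute a lex Gröbner basis by Buchberger's algorithm.
f_1 = -4pq + 7q^2 + 8q - 135, LT = pq.
f_2 = -p + q + 5, LT = p.

S(f_1,f_2): lcm = pq. S = -3/4q^2 + 3q + 135/4.
  leading term q^2: no divisor's leading term divides it; move -3/4q^2 to the remainder.
  leading term q: no divisor's leading term divides it; move 3q to the remainder.
  leading term 1: no divisor's leading term divides it; move 135/4 to the remainder.
  remainder -3/4q^2 + 3q + 135/4 ≠ 0; add h_3 = -3/4q^2 + 3q + 135/4 to the basis.

The other S-polynomials (S(f_1,h_3), S(f_2,h_3)) all reduce to 0 modulo the current basis, so we have a Gröbner basis.
Inter-reduce: drop elements whose leading term is divisible by another's, tail-reduce, and make monic.
Reduced Gröbner basis: {p - q - 5, q^2 - 4q - 45}.

Elimination: the polynomial q^2 - 4q - 45 lies in the elimination ideal for q, so q ∈ {-5, 9}. For each such q, the remaining basis elements (now univariate) give the rest of the solution.
  q = -5: the earlier basis element becomes p = 0, giving p = 0 — point (0, -5).
  q = 9: the earlier basis element becomes p - 14 = 0, giving p = 14 — point (14, 9).
Substituting each solution back into the original system confirms all equations vanish.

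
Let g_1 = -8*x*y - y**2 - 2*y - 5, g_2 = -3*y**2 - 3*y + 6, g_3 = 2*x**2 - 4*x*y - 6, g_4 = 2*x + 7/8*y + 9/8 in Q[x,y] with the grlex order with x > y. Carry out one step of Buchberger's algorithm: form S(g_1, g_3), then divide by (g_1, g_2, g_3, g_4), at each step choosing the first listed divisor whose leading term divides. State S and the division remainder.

lcm(LM(g_1), LM(g_3)) = x**2*y.
S = (lcm/LT(g_1))·g_1 − (lcm/LT(g_3))·g_3 = 17/8*x*y**2 + 1/4*x*y + 5/8*x + 3*y.
Reduce S modulo (g_1, g_2, g_3, g_4) in that order:
  leading term x*y**2: subtract (-17/64*y)·g_1 from 17/8*x*y**2 + 1/4*x*y + 5/8*x + 3*y → -17/64*y**3 + 1/4*x*y - 17/32*y**2 + 5/8*x + 107/64*y
  leading term y**3: subtract (17/192*y)·g_2 from -17/64*y**3 + 1/4*x*y - 17/32*y**2 + 5/8*x + 107/64*y → 1/4*x*y - 17/64*y**2 + 5/8*x + 73/64*y
  leading term x*y: subtract (-1/32)·g_1 from 1/4*x*y - 17/64*y**2 + 5/8*x + 73/64*y → -19/64*y**2 + 5/8*x + 69/64*y - 5/32
  leading term y**2: subtract (19/192)·g_2 from -19/64*y**2 + 5/8*x + 69/64*y - 5/32 → 5/8*x + 11/8*y - 3/4
  leading term x: subtract (5/16)·g_4 from 5/8*x + 11/8*y - 3/4 → 141/128*y - 141/128
  leading term y: no divisor's leading term divides it; move 141/128*y to the remainder.
  leading term 1: no divisor's leading term divides it; move -141/128 to the remainder.
The remainder 141/128*y - 141/128 is nonzero, so it would be added as the next basis element.
This is the inner loop of Buchberger's algorithm — each nonzero remainder becomes a new basis element.

S(g_1, g_3) = 17/8*x*y**2 + 1/4*x*y + 5/8*x + 3*y; remainder on division = 141/128*y - 141/128.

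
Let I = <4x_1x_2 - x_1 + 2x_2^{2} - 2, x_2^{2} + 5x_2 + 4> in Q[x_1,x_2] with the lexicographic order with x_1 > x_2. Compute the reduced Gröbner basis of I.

G = {x_1 + \tfrac{10}{17}x_2 + \tfrac{10}{17}, x_2^{2} + 5x_2 + 4}

f_1 = 4x_1x_2 - x_1 + 2x_2^{2} - 2, LT = x_1x_2.
f_2 = x_2^{2} + 5x_2 + 4, LT = x_2^{2}.

S(f_1,f_2): lcm = x_1x_2^{2}. S = -\tfrac{21}{4}x_1x_2 - 4x_1 + \tfrac{1}{2}x_2^{3} - \tfrac{1}{2}x_2.
  leading term x_1x_2: subtract (-\tfrac{21}{16})·f_1 from -\tfrac{21}{4}x_1x_2 - 4x_1 + \tfrac{1}{2}x_2^{3} - \tfrac{1}{2}x_2 → -\tfrac{85}{16}x_1 + \tfrac{1}{2}x_2^{3} + \tfrac{21}{8}x_2^{2} - \tfrac{1}{2}x_2 - \tfrac{21}{8}
  leading term x_1: no divisor's leading term divides it; move -\tfrac{85}{16}x_1 to the remainder.
  leading term x_2^{3}: subtract (\tfrac{1}{2}x_2)·f_2 from \tfrac{1}{2}x_2^{3} + \tfrac{21}{8}x_2^{2} - \tfrac{1}{2}x_2 - \tfrac{21}{8} → \tfrac{1}{8}x_2^{2} - \tfrac{5}{2}x_2 - \tfrac{21}{8}
  leading term x_2^{2}: subtract (\tfrac{1}{8})·f_2 from \tfrac{1}{8}x_2^{2} - \tfrac{5}{2}x_2 - \tfrac{21}{8} → -\tfrac{25}{8}x_2 - \tfrac{25}{8}
  leading term x_2: no divisor's leading term divides it; move -\tfrac{25}{8}x_2 to the remainder.
  leading term 1: no divisor's leading term divides it; move -\tfrac{25}{8} to the remainder.
  remainder -\tfrac{85}{16}x_1 - \tfrac{25}{8}x_2 - \tfrac{25}{8} ≠ 0; add g_3 = -\tfrac{85}{16}x_1 - \tfrac{25}{8}x_2 - \tfrac{25}{8} to the basis.

S(f_1,g_3): lcm = x_1x_2. S = -\tfrac{1}{4}x_1 - \tfrac{3}{34}x_2^{2} - \tfrac{10}{17}x_2 - \tfrac{1}{2}.
  leading term x_1: subtract (\tfrac{4}{85})·g_3 from -\tfrac{1}{4}x_1 - \tfrac{3}{34}x_2^{2} - \tfrac{10}{17}x_2 - \tfrac{1}{2} → -\tfrac{3}{34}x_2^{2} - \tfrac{15}{34}x_2 - \tfrac{6}{17}
  leading term x_2^{2}: subtract (-\tfrac{3}{34})·f_2 from -\tfrac{3}{34}x_2^{2} - \tfrac{15}{34}x_2 - \tfrac{6}{17} → 0
  remainder 0.

S(f_2,g_3): leading monomials are coprime, so the S-polynomial reduces to 0 (Buchberger's first criterion).
Every S-polynomial of the final basis reduces to 0, so we have a Gröbner basis.
Inter-reduce: drop elements whose leading term is divisible by another's, tail-reduce, and make monic.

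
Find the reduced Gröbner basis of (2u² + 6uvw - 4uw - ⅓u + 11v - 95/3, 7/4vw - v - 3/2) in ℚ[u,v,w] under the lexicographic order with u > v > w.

G = {u² + 12/7uv - 2uw + 101/42u + 11/2v - 95/6, vw - 4/7v - 6/7}

This is the nonlinear analogue of row-reducing a linear system.

f_1 = 2u² + 6uvw - 4uw - ⅓u + 11v - 95/3, LT = u².
f_2 = 7/4vw - v - 3/2, LT = vw.

The S-polynomials (S(f_1,f_2)) all reduce to 0 modulo the current basis, so we have a Gröbner basis.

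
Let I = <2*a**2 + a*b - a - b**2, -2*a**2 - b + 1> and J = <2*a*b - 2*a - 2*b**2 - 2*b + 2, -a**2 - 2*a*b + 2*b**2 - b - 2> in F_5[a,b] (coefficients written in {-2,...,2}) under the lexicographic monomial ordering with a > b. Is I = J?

For a fixed monomial order, each ideal has a unique reduced Gröbner basis; comparing bases decides equality.
Buchberger on the first generating set:
f_1 = 2*a**2 + a*b - a - b**2, LT = a**2.
f_2 = -2*a**2 - b + 1, LT = a**2.

S(f_1,f_2): lcm = a**2. S = -2*a*b + 2*a + 2*b**2 + 2*b - 2.
  reduce S modulo (f_1, f_2):
  remainder -2*a*b + 2*a + 2*b**2 + 2*b - 2 ≠ 0; add g_3 = -2*a*b + 2*a + 2*b**2 + 2*b - 2 to the basis.

S(f_1,g_3): lcm = a**2*b. S = a**2 - a*b**2 - 2*a*b - a + 2*b**3.
  reduce S modulo (f_1, f_2, g_3):
  remainder a + b**3 + b**2 + 1 ≠ 0; add g_4 = a + b**3 + b**2 + 1 to the basis.

S(f_1,g_4): lcm = a**2. S = -a*b**3 - a*b**2 - 2*a*b + a + 2*b**2.
  reduce S modulo (f_1, f_2, g_3, g_4):
  remainder -b**4 - 2*b + 2 ≠ 0; add g_5 = -b**4 - 2*b + 2 to the basis.

The other S-polynomials (S(f_2,g_3), S(f_2,g_4), S(g_3,g_4), S(f_1,g_5), S(f_2,g_5), S(g_3,g_5), S(g_4,g_5)) all reduce to 0 modulo the current basis, so we have a Gröbner basis.
Inter-reduce: drop elements whose leading term is divisible by another's, tail-reduce, and make monic.
Reduced Gröbner basis: {a + b**3 + b**2 + 1, b**4 + 2*b - 2}.

Buchberger on the second generating set:
h_1 = 2*a*b - 2*a - 2*b**2 - 2*b + 2, LT = a*b.
h_2 = -a**2 - 2*a*b + 2*b**2 - b - 2, LT = a**2.

S(h_1,h_2): lcm = a**2*b. S = -a**2 + 2*a*b**2 - a*b + a + 2*b**3 - b**2 - 2*b.
  reduce S modulo (h_1, h_2):
  remainder -a - b**3 + 2*b**2 - 1 ≠ 0; add k_3 = -a - b**3 + 2*b**2 - 1 to the basis.

S(h_1,k_3): lcm = a*b. S = -a - b**4 + 2*b**3 - b**2 - 2*b + 1.
  reduce S modulo (h_1, h_2, k_3):
  remainder -b**4 - 2*b**3 + 2*b**2 - 2*b + 2 ≠ 0; add k_4 = -b**4 - 2*b**3 + 2*b**2 - 2*b + 2 to the basis.

The other S-polynomials (S(h_2,k_3), S(h_1,k_4), S(h_2,k_4), S(k_3,k_4)) all reduce to 0 modulo the current basis, so we have a Gröbner basis.
Inter-reduce: drop elements whose leading term is divisible by another's, tail-reduce, and make monic.
Reduced Gröbner basis: {a + b**3 - 2*b**2 + 1, b**4 + 2*b**3 - 2*b**2 + 2*b - 2}.

Since the reduced bases disagree, the two ideals are not the same.
The choice of monomial ordering does not affect the verdict — as long as both bases are computed under the same ordering, their equality decides ideal equality.

No, the ideals differ.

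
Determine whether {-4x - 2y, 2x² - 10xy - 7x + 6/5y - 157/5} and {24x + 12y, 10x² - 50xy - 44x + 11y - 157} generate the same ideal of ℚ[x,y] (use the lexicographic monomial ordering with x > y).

No, the ideals differ.

Equality of ideals is decidable: compute both reduced Gröbner bases (unique for the ordering) and check whether they agree.
Buchberger on the first generating set:
f_1 = -4x - 2y, LT = x.
f_2 = 2x² - 10xy - 7x + 6/5y - 157/5, LT = x².

S(f_1,f_2): lcm = x². S = 11/2xy + 7/2x - ⅗y + 157/10.
  reduce S modulo (f_1, f_2):
  remainder -11/4y² - 47/20y + 157/10 ≠ 0; add g_3 = -11/4y² - 47/20y + 157/10 to the basis.

The other S-polynomials (S(f_1,g_3), S(f_2,g_3)) all reduce to 0 modulo the current basis, so we have a Gröbner basis.
Inter-reduce: drop elements whose leading term is divisible by another's, tail-reduce, and make monic.
Reduced Gröbner basis: {x + ½y, y² + 47/55y - 314/55}.

Buchberger on the second generating set:
h_1 = 24x + 12y, LT = x.
h_2 = 10x² - 50xy - 44x + 11y - 157, LT = x².

S(h_1,h_2): lcm = x². S = 11/2xy + 22/5x - 11/10y + 157/10.
  reduce S modulo (h_1, h_2):
  remainder -11/4y² - 33/10y + 157/10 ≠ 0; add k_3 = -11/4y² - 33/10y + 157/10 to the basis.

The other S-polynomials (S(h_1,k_3), S(h_2,k_3)) all reduce to 0 modulo the current basis, so we have a Gröbner basis.
Inter-reduce: drop elements whose leading term is divisible by another's, tail-reduce, and make monic.
Reduced Gröbner basis: {x + ½y, y² + 6/5y - 314/55}.

These differ, so the ideals are not equal.
The same test decides containment: I ⊆ J iff every generator of I reduces to 0 modulo a Gröbner basis of J.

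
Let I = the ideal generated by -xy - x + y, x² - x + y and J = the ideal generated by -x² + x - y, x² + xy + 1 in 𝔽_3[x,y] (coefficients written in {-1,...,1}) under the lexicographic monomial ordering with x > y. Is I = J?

Two ideals are equal iff their reduced Gröbner bases coincide (the reduced basis is unique for a fixed ordering).
Buchberger on the first generating set:
f_1 = -xy - x + y, LT = xy.
f_2 = x² - x + y, LT = x².

S(f_1,f_2): lcm = x²y. S = x² - y².
  reduce S modulo (f_1, f_2):
  remainder x - y² - y ≠ 0; add g_3 = x - y² - y to the basis.

S(f_1,g_3): lcm = xy. S = x + y³ + y² - y.
  reduce S modulo (f_1, f_2, g_3):
  remainder y³ - y² ≠ 0; add g_4 = y³ - y² to the basis.

The other S-polynomials (S(f_2,g_3), S(f_1,g_4), S(f_2,g_4), S(g_3,g_4)) all reduce to 0 modulo the current basis, so we have a Gröbner basis.
Inter-reduce: drop elements whose leading term is divisible by another's, tail-reduce, and make monic.
Reduced Gröbner basis: {x - y² - y, y³ - y²}.

Buchberger on the second generating set:
h_1 = -x² + x - y, LT = x².
h_2 = x² + xy + 1, LT = x².

S(h_1,h_2): lcm = x². S = -xy - x + y - 1.
  reduce S modulo (h_1, h_2):
  remainder -xy - x + y - 1 ≠ 0; add k_3 = -xy - x + y - 1 to the basis.

S(h_1,k_3): lcm = x²y. S = -x² - x + y².
  reduce S modulo (h_1, h_2, k_3):
  remainder x + y² + y ≠ 0; add k_4 = x + y² + y to the basis.

S(k_3,k_4): lcm = xy. S = x - y³ - y² - y + 1.
  reduce S modulo (h_1, h_2, k_3, k_4):
  remainder -y³ + y² + y + 1 ≠ 0; add k_5 = -y³ + y² + y + 1 to the basis.

The other S-polynomials (S(h_2,k_3), S(h_1,k_4), S(h_2,k_4), S(h_1,k_5), S(h_2,k_5), S(k_3,k_5), S(k_4,k_5)) all reduce to 0 modulo the current basis, so we have a Gröbner basis.
Inter-reduce: drop elements whose leading term is divisible by another's, tail-reduce, and make monic.
Reduced Gröbner basis: {x + y² + y, y³ - y² - y - 1}.

The bases are distinct; the ideals are different.

No, the ideals differ.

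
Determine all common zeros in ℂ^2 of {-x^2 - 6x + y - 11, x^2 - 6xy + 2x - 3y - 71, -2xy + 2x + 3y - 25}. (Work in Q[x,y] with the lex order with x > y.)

{(-4, 3)}

Compute a lex Gröbner basis by Buchberger's algorithm.
f_1 = -x^2 - 6x + y - 11, LT = x^2.
f_2 = x^2 - 6xy + 2x - 3y - 71, LT = x^2.
f_3 = -2xy + 2x + 3y - 25, LT = xy.

S(f_1,f_2): lcm = x^2. S = 6xy + 4x + 2y + 82.
  leading term xy: subtract (-3)·f_3 from 6xy + 4x + 2y + 82 → 10x + 11y + 7
  leading term x: no divisor's leading term divides it; move 10x to the remainder.
  leading term y: no divisor's leading term divides it; move 11y to the remainder.
  leading term 1: no divisor's leading term divides it; move 7 to the remainder.
  remainder 10x + 11y + 7 ≠ 0; add h_4 = 10x + 11y + 7 to the basis.

S(f_1,f_3): lcm = x^2y. S = x^2 + 15/2xy - 25/2x - y^2 + 11y.
  leading term x^2: subtract (-1)·f_1 from x^2 + 15/2xy - 25/2x - y^2 + 11y → 15/2xy - 37/2x - y^2 + 12y - 11
  leading term xy: subtract (-15/4)·f_3 from 15/2xy - 37/2x - y^2 + 12y - 11 → -11x - y^2 + 93/4y - 419/4
  leading term x: subtract (-11/10)·h_4 from -11x - y^2 + 93/4y - 419/4 → -y^2 + 707/20y - 1941/20
  leading term y^2: no divisor's leading term divides it; move -y^2 to the remainder.
  leading term y: no divisor's leading term divides it; move 707/20y to the remainder.
  leading term 1: no divisor's leading term divides it; move -1941/20 to the remainder.
  remainder -y^2 + 707/20y - 1941/20 ≠ 0; add h_5 = -y^2 + 707/20y - 1941/20 to the basis.

S(f_2,f_3): lcm = x^2y. S = x^2 - 6xy^2 + 7/2xy - 25/2x - 3y^2 - 71y.
  leading term x^2: subtract (-1)·f_1 from x^2 - 6xy^2 + 7/2xy - 25/2x - 3y^2 - 71y → -6xy^2 + 7/2xy - 37/2x - 3y^2 - 70y - 11
  leading term xy^2: subtract (3y)·f_3 from -6xy^2 + 7/2xy - 37/2x - 3y^2 - 70y - 11 → -5/2xy - 37/2x - 12y^2 + 5y - 11
  leading term xy: subtract (5/4)·f_3 from -5/2xy - 37/2x - 12y^2 + 5y - 11 → -21x - 12y^2 + 5/4y + 81/4
  leading term x: subtract (-21/10)·h_4 from -21x - 12y^2 + 5/4y + 81/4 → -12y^2 + 487/20y + 699/20
  leading term y^2: subtract (12)·h_5 from -12y^2 + 487/20y + 699/20 → -7997/20y + 23991/20
  leading term y: no divisor's leading term divides it; move -7997/20y to the remainder.
  leading term 1: no divisor's leading term divides it; move 23991/20 to the remainder.
  remainder -7997/20y + 23991/20 ≠ 0; add h_6 = -7997/20y + 23991/20 to the basis.

The other S-polynomials (S(f_1,h_4), S(f_2,h_4), S(f_3,h_4), S(f_1,h_5), S(f_2,h_5), S(f_3,h_5), S(h_4,h_5), S(f_1,h_6), S(f_2,h_6), S(f_3,h_6), S(h_4,h_6), S(h_5,h_6)) all reduce to 0 modulo the current basis, so we have a Gröbner basis.
Inter-reduce: drop elements whose leading term is divisible by another's, tail-reduce, and make monic.
Reduced Gröbner basis: {x + 4, y - 3}.

From the last basis element, y - 3 = 0, so y takes values in {3}. Each choice, substituted upward through the basis, yields the corresponding point(s) of the solution set.
  y = 3: the earlier basis element becomes x + 4 = 0, giving x = -4 — point (-4, 3).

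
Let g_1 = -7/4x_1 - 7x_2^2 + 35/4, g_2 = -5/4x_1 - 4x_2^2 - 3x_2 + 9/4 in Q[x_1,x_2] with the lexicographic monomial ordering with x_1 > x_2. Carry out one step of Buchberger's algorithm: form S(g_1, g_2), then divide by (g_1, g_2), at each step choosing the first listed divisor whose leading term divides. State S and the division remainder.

lcm(LM(g_1), LM(g_2)) = x_1.
S = (lcm/LT(g_1))·g_1 − (lcm/LT(g_2))·g_2 = 4/5x_2^2 - 12/5x_2 - 16/5.
Reduce S modulo (g_1, g_2) in that order:
  leading term x_2^2: no divisor's leading term divides it; move 4/5x_2^2 to the remainder.
  leading term x_2: no divisor's leading term divides it; move -12/5x_2 to the remainder.
  leading term 1: no divisor's leading term divides it; move -16/5 to the remainder.
The remainder 4/5x_2^2 - 12/5x_2 - 16/5 is nonzero, so it would be added as the next basis element.
This is the inner loop of Buchberger's algorithm — each nonzero remainder becomes a new basis element.

S(g_1, g_2) = 4/5x_2^2 - 12/5x_2 - 16/5; remainder on division = 4/5x_2^2 - 12/5x_2 - 16/5.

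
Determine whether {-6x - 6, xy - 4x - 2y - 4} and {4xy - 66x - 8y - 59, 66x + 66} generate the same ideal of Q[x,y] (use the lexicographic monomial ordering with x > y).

No, the ideals differ.

Two ideals are equal iff their reduced Gröbner bases coincide (the reduced basis is unique for a fixed ordering).
Buchberger on the first generating set:
f_1 = -6x - 6, LT = x.
f_2 = xy - 4x - 2y - 4, LT = xy.

S(f_1,f_2): lcm = xy. S = 4x + 3y + 4.
  leading term x: subtract (-\tfrac{2}{3})·f_1 from 4x + 3y + 4 → 3y
  leading term y: no divisor's leading term divides it; move 3y to the remainder.
  remainder 3y ≠ 0; add g_3 = 3y to the basis.

The other S-polynomials (S(f_1,g_3), S(f_2,g_3)) all reduce to 0 modulo the current basis, so we have a Gröbner basis.
Inter-reduce: drop elements whose leading term is divisible by another's, tail-reduce, and make monic.
Reduced Gröbner basis: {x + 1, y}.

Buchberger on the second generating set:
h_1 = 4xy - 66x - 8y - 59, LT = xy.
h_2 = 66x + 66, LT = x.

S(h_1,h_2): lcm = xy. S = -\tfrac{33}{2}x - 3y - \tfrac{59}{4}.
  leading term x: subtract (-\tfrac{1}{4})·h_2 from -\tfrac{33}{2}x - 3y - \tfrac{59}{4} → -3y + \tfrac{7}{4}
  leading term y: no divisor's leading term divides it; move -3y to the remainder.
  leading term 1: no divisor's leading term divides it; move \tfrac{7}{4} to the remainder.
  remainder -3y + \tfrac{7}{4} ≠ 0; add k_3 = -3y + \tfrac{7}{4} to the basis.

The other S-polynomials (S(h_1,k_3), S(h_2,k_3)) all reduce to 0 modulo the current basis, so we have a Gröbner basis.
Inter-reduce: drop elements whose leading term is divisible by another's, tail-reduce, and make monic.
Reduced Gröbner basis: {x + 1, y - \tfrac{7}{12}}.

Since the reduced bases disagree, the two ideals are not the same.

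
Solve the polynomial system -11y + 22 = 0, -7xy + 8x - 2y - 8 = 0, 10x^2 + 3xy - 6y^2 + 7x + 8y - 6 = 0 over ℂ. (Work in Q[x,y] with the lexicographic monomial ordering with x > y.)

{(-2, 2)}

Compute a lex Gröbner basis by Buchberger's algorithm.
f_1 = -11y + 22, LT = y.
f_2 = -7xy + 8x - 2y - 8, LT = xy.
f_3 = 10x^2 + 3xy + 7x - 6y^2 + 8y - 6, LT = x^2.

S(f_1,f_2): lcm = xy. S = -6/7x - 2/7y - 8/7.
  leading term x: no divisor's leading term divides it; move -6/7x to the remainder.
  leading term y: subtract (2/77)·f_1 from -2/7y - 8/7 → -12/7
  leading term 1: no divisor's leading term divides it; move -12/7 to the remainder.
  remainder -6/7x - 12/7 ≠ 0; add h_4 = -6/7x - 12/7 to the basis.

The other S-polynomials (S(f_1,f_3), S(f_2,f_3), S(f_1,h_4), S(f_2,h_4), S(f_3,h_4)) all reduce to 0 modulo the current basis, so we have a Gröbner basis.
Inter-reduce: drop elements whose leading term is divisible by another's, tail-reduce, and make monic.
Reduced Gröbner basis: {x + 2, y - 2}.

A lex Gröbner basis eliminates variables successively. Here y - 2 depends only on y, with roots {2}; lifting each root through the earlier basis elements recovers the full solutions.
  y = 2: the earlier basis element becomes x + 2 = 0, giving x = -2 — point (-2, 2).
Check: every point annihilates each of the original generators.
A lex Gröbner basis triangularizes the system, enabling back-substitution.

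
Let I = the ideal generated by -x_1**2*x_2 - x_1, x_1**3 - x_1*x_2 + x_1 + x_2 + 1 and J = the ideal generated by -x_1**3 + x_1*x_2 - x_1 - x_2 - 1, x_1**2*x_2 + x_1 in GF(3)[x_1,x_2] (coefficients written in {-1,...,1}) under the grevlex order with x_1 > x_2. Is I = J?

Yes, the ideals are equal.

For a fixed monomial order, each ideal has a unique reduced Gröbner basis; comparing bases decides equality.
Buchberger on the first generating set:
f_1 = -x_1**2*x_2 - x_1, LT = x_1**2*x_2.
f_2 = x_1**3 - x_1*x_2 + x_1 + x_2 + 1, LT = x_1**3.

S(f_1,f_2): lcm = x_1**3*x_2. S = x_1*x_2**2 + x_1**2 - x_1*x_2 - x_2**2 - x_2.
  leading term x_1*x_2**2: no divisor's leading term divides it; move x_1*x_2**2 to the remainder.
  leading term x_1**2: no divisor's leading term divides it; move x_1**2 to the remainder.
  leading term x_1*x_2: no divisor's leading term divides it; move -x_1*x_2 to the remainder.
  leading term x_2**2: no divisor's leading term divides it; move -x_2**2 to the remainder.
  leading term x_2: no divisor's leading term divides it; move -x_2 to the remainder.
  remainder x_1*x_2**2 + x_1**2 - x_1*x_2 - x_2**2 - x_2 ≠ 0; add g_3 = x_1*x_2**2 + x_1**2 - x_1*x_2 - x_2**2 - x_2 to the basis.

S(f_1,g_3): lcm = x_1**2*x_2**2. S = -x_1**3 + x_1**2*x_2 + x_1*x_2**2 - x_1*x_2.
  leading term x_1**3: subtract (-1)·f_2 from -x_1**3 + x_1**2*x_2 + x_1*x_2**2 - x_1*x_2 → x_1**2*x_2 + x_1*x_2**2 + x_1*x_2 + x_1 + x_2 + 1
  leading term x_1**2*x_2: subtract (-1)·f_1 from x_1**2*x_2 + x_1*x_2**2 + x_1*x_2 + x_1 + x_2 + 1 → x_1*x_2**2 + x_1*x_2 + x_2 + 1
  leading term x_1*x_2**2: subtract (1)·g_3 from x_1*x_2**2 + x_1*x_2 + x_2 + 1 → -x_1**2 - x_1*x_2 + x_2**2 - x_2 + 1
  leading term x_1**2: no divisor's leading term divides it; move -x_1**2 to the remainder.
  leading term x_1*x_2: no divisor's leading term divides it; move -x_1*x_2 to the remainder.
  leading term x_2**2: no divisor's leading term divides it; move x_2**2 to the remainder.
  leading term x_2: no divisor's leading term divides it; move -x_2 to the remainder.
  leading term 1: no divisor's leading term divides it; move 1 to the remainder.
  remainder -x_1**2 - x_1*x_2 + x_2**2 - x_2 + 1 ≠ 0; add g_4 = -x_1**2 - x_1*x_2 + x_2**2 - x_2 + 1 to the basis.

S(f_1,g_4): lcm = x_1**2*x_2. S = -x_1*x_2**2 + x_2**3 - x_2**2 + x_1 + x_2.
  leading term x_1*x_2**2: subtract (-1)·g_3 from -x_1*x_2**2 + x_2**3 - x_2**2 + x_1 + x_2 → x_2**3 + x_1**2 - x_1*x_2 + x_2**2 + x_1
  leading term x_2**3: no divisor's leading term divides it; move x_2**3 to the remainder.
  leading term x_1**2: subtract (-1)·g_4 from x_1**2 - x_1*x_2 + x_2**2 + x_1 → x_1*x_2 - x_2**2 + x_1 - x_2 + 1
  leading term x_1*x_2: no divisor's leading term divides it; move x_1*x_2 to the remainder.
  leading term x_2**2: no divisor's leading term divides it; move -x_2**2 to the remainder.
  leading term x_1: no divisor's leading term divides it; move x_1 to the remainder.
  leading term x_2: no divisor's leading term divides it; move -x_2 to the remainder.
  leading term 1: no divisor's leading term divides it; move 1 to the remainder.
  remainder x_2**3 + x_1*x_2 - x_2**2 + x_1 - x_2 + 1 ≠ 0; add g_5 = x_2**3 + x_1*x_2 - x_2**2 + x_1 - x_2 + 1 to the basis.

The other S-polynomials (S(f_2,g_3), S(f_2,g_4), S(g_3,g_4), S(f_1,g_5), S(f_2,g_5), S(g_3,g_5), S(g_4,g_5)) all reduce to 0 modulo the current basis, so we have a Gröbner basis.
Inter-reduce: drop elements whose leading term is divisible by another's, tail-reduce, and make monic.
Reduced Gröbner basis: {x_1*x_2**2 + x_1*x_2 + x_2 + 1, x_2**3 + x_1*x_2 - x_2**2 + x_1 - x_2 + 1, x_1**2 + x_1*x_2 - x_2**2 + x_2 - 1}.

Buchberger on the second generating set:
h_1 = -x_1**3 + x_1*x_2 - x_1 - x_2 - 1, LT = x_1**3.
h_2 = x_1**2*x_2 + x_1, LT = x_1**2*x_2.

S(h_1,h_2): lcm = x_1**3*x_2. S = -x_1*x_2**2 - x_1**2 + x_1*x_2 + x_2**2 + x_2.
  leading term x_1*x_2**2: no divisor's leading term divides it; move -x_1*x_2**2 to the remainder.
  leading term x_1**2: no divisor's leading term divides it; move -x_1**2 to the remainder.
  leading term x_1*x_2: no divisor's leading term divides it; move x_1*x_2 to the remainder.
  leading term x_2**2: no divisor's leading term divides it; move x_2**2 to the remainder.
  leading term x_2: no divisor's leading term divides it; move x_2 to the remainder.
  remainder -x_1*x_2**2 - x_1**2 + x_1*x_2 + x_2**2 + x_2 ≠ 0; add k_3 = -x_1*x_2**2 - x_1**2 + x_1*x_2 + x_2**2 + x_2 to the basis.

S(h_2,k_3): lcm = x_1**2*x_2**2. S = -x_1**3 + x_1**2*x_2 + x_1*x_2**2 - x_1*x_2.
  leading term x_1**3: subtract (1)·h_1 from -x_1**3 + x_1**2*x_2 + x_1*x_2**2 - x_1*x_2 → x_1**2*x_2 + x_1*x_2**2 + x_1*x_2 + x_1 + x_2 + 1
  leading term x_1**2*x_2: subtract (1)·h_2 from x_1**2*x_2 + x_1*x_2**2 + x_1*x_2 + x_1 + x_2 + 1 → x_1*x_2**2 + x_1*x_2 + x_2 + 1
  leading term x_1*x_2**2: subtract (-1)·k_3 from x_1*x_2**2 + x_1*x_2 + x_2 + 1 → -x_1**2 - x_1*x_2 + x_2**2 - x_2 + 1
  leading term x_1**2: no divisor's leading term divides it; move -x_1**2 to the remainder.
  leading term x_1*x_2: no divisor's leading term divides it; move -x_1*x_2 to the remainder.
  leading term x_2**2: no divisor's leading term divides it; move x_2**2 to the remainder.
  leading term x_2: no divisor's leading term divides it; move -x_2 to the remainder.
  leading term 1: no divisor's leading term divides it; move 1 to the remainder.
  remainder -x_1**2 - x_1*x_2 + x_2**2 - x_2 + 1 ≠ 0; add k_4 = -x_1**2 - x_1*x_2 + x_2**2 - x_2 + 1 to the basis.

S(h_2,k_4): lcm = x_1**2*x_2. S = -x_1*x_2**2 + x_2**3 - x_2**2 + x_1 + x_2.
  leading term x_1*x_2**2: subtract (1)·k_3 from -x_1*x_2**2 + x_2**3 - x_2**2 + x_1 + x_2 → x_2**3 + x_1**2 - x_1*x_2 + x_2**2 + x_1
  leading term x_2**3: no divisor's leading term divides it; move x_2**3 to the remainder.
  leading term x_1**2: subtract (-1)·k_4 from x_1**2 - x_1*x_2 + x_2**2 + x_1 → x_1*x_2 - x_2**2 + x_1 - x_2 + 1
  leading term x_1*x_2: no divisor's leading term divides it; move x_1*x_2 to the remainder.
  leading term x_2**2: no divisor's leading term divides it; move -x_2**2 to the remainder.
  leading term x_1: no divisor's leading term divides it; move x_1 to the remainder.
  leading term x_2: no divisor's leading term divides it; move -x_2 to the remainder.
  leading term 1: no divisor's leading term divides it; move 1 to the remainder.
  remainder x_2**3 + x_1*x_2 - x_2**2 + x_1 - x_2 + 1 ≠ 0; add k_5 = x_2**3 + x_1*x_2 - x_2**2 + x_1 - x_2 + 1 to the basis.

The other S-polynomials (S(h_1,k_3), S(h_1,k_4), S(k_3,k_4), S(h_1,k_5), S(h_2,k_5), S(k_3,k_5), S(k_4,k_5)) all reduce to 0 modulo the current basis, so we have a Gröbner basis.
Inter-reduce: drop elements whose leading term is divisible by another's, tail-reduce, and make monic.
Reduced Gröbner basis: {x_1*x_2**2 + x_1*x_2 + x_2 + 1, x_2**3 + x_1*x_2 - x_2**2 + x_1 - x_2 + 1, x_1**2 + x_1*x_2 - x_2**2 + x_2 - 1}.

The two bases agree; hence the ideals are identical.
The same test decides containment: I ⊆ J iff every generator of I reduces to 0 modulo a Gröbner basis of J.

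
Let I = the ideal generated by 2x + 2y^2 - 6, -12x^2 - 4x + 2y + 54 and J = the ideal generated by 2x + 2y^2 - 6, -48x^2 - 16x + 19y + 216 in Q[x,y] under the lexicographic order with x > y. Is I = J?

For a fixed monomial order, each ideal has a unique reduced Gröbner basis; comparing bases decides equality.
Buchberger on the first generating set:
f_1 = 2x + 2y^2 - 6, LT = x.
f_2 = -12x^2 - 4x + 2y + 54, LT = x^2.

S(f_1,f_2): lcm = x^2. S = xy^2 - 10/3x + 1/6y + 9/2.
  reduce S modulo (f_1, f_2):
  remainder -y^4 + 19/3y^2 + 1/6y - 11/2 ≠ 0; add g_3 = -y^4 + 19/3y^2 + 1/6y - 11/2 to the basis.

The other S-polynomials (S(f_1,g_3), S(f_2,g_3)) all reduce to 0 modulo the current basis, so we have a Gröbner basis.
Inter-reduce: drop elements whose leading term is divisible by another's, tail-reduce, and make monic.
Reduced Gröbner basis: {x + y^2 - 3, y^4 - 19/3y^2 - 1/6y + 11/2}.

Buchberger on the second generating set:
h_1 = 2x + 2y^2 - 6, LT = x.
h_2 = -48x^2 - 16x + 19y + 216, LT = x^2.

S(h_1,h_2): lcm = x^2. S = xy^2 - 10/3x + 19/48y + 9/2.
  reduce S modulo (h_1, h_2):
  remainder -y^4 + 19/3y^2 + 19/48y - 11/2 ≠ 0; add k_3 = -y^4 + 19/3y^2 + 19/48y - 11/2 to the basis.

The other S-polynomials (S(h_1,k_3), S(h_2,k_3)) all reduce to 0 modulo the current basis, so we have a Gröbner basis.
Inter-reduce: drop elements whose leading term is divisible by another's, tail-reduce, and make monic.
Reduced Gröbner basis: {x + y^2 - 3, y^4 - 19/3y^2 - 19/48y + 11/2}.

These differ, so the ideals are not equal.

No, the ideals differ.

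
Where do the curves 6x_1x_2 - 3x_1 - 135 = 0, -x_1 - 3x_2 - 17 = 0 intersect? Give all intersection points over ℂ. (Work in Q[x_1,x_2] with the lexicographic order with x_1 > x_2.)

{(-5, -4), (-27/2, -7/6)}

Compute a lex Gröbner basis by Buchberger's algorithm.
f_1 = 6x_1x_2 - 3x_1 - 135, LT = x_1x_2.
f_2 = -x_1 - 3x_2 - 17, LT = x_1.

S(f_1,f_2): lcm = x_1x_2. S = -1/2x_1 - 3x_2^2 - 17x_2 - 45/2.
  leading term x_1: subtract (1/2)·f_2 from -1/2x_1 - 3x_2^2 - 17x_2 - 45/2 → -3x_2^2 - 31/2x_2 - 14
  leading term x_2^2: no divisor's leading term divides it; move -3x_2^2 to the remainder.
  leading term x_2: no divisor's leading term divides it; move -31/2x_2 to the remainder.
  leading term 1: no divisor's leading term divides it; move -14 to the remainder.
  remainder -3x_2^2 - 31/2x_2 - 14 ≠ 0; add h_3 = -3x_2^2 - 31/2x_2 - 14 to the basis.

The other S-polynomials (S(f_1,h_3), S(f_2,h_3)) all reduce to 0 modulo the current basis, so we have a Gröbner basis.
Inter-reduce: drop elements whose leading term is divisible by another's, tail-reduce, and make monic.
Reduced Gröbner basis: {x_1 + 3x_2 + 17, x_2^2 + 31/6x_2 + 14/3}.

A lex Gröbner basis eliminates variables successively. Here x_2^2 + 31/6x_2 + 14/3 depends only on x_2, with roots {-4, -7/6}; lifting each root through the earlier basis elements recovers the full solutions.
  x_2 = -4: the earlier basis element becomes x_1 + 5 = 0, giving x_1 = -5 — point (-5, -4).
  x_2 = -7/6: the earlier basis element becomes x_1 + 27/2 = 0, giving x_1 = -27/2 — point (-27/2, -7/6).
Each listed point satisfies every original equation (direct substitution).
This is the nonlinear analogue of row-reducing a linear system.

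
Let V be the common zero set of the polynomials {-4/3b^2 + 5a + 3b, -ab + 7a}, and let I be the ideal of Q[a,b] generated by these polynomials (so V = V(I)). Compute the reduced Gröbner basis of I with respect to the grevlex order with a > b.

G = {a^2 - 133/15a, ab - 7a, b^2 - 15/4a - 9/4b}

f_1 = -4/3b^2 + 5a + 3b, LT = b^2.
f_2 = -ab + 7a, LT = ab.

S(f_1,f_2): lcm = ab^2. S = -15/4a^2 + 19/4ab.
  reduce S modulo (f_1, f_2):
  remainder -15/4a^2 + 133/4a ≠ 0; add g_3 = -15/4a^2 + 133/4a to the basis.

The other S-polynomials (S(f_1,g_3), S(f_2,g_3)) all reduce to 0 modulo the current basis, so we have a Gröbner basis.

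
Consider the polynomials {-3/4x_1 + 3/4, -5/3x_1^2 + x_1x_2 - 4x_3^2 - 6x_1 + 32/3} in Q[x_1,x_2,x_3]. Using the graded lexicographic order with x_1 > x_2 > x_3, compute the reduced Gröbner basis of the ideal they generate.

f_1 = -3/4x_1 + 3/4, LT = x_1.
f_2 = -5/3x_1^2 + x_1x_2 - 4x_3^2 - 6x_1 + 32/3, LT = x_1^2.

S(f_1,f_2): lcm = x_1^2. S = 3/5x_1x_2 - 12/5x_3^2 - 23/5x_1 + 32/5.
  leading term x_1x_2: subtract (-4/5x_2)·f_1 from 3/5x_1x_2 - 12/5x_3^2 - 23/5x_1 + 32/5 → -12/5x_3^2 - 23/5x_1 + 3/5x_2 + 32/5
  leading term x_3^2: no divisor's leading term divides it; move -12/5x_3^2 to the remainder.
  leading term x_1: subtract (92/15)·f_1 from -23/5x_1 + 3/5x_2 + 32/5 → 3/5x_2 + 9/5
  leading term x_2: no divisor's leading term divides it; move 3/5x_2 to the remainder.
  leading term 1: no divisor's leading term divides it; move 9/5 to the remainder.
  remainder -12/5x_3^2 + 3/5x_2 + 9/5 ≠ 0; add g_3 = -12/5x_3^2 + 3/5x_2 + 9/5 to the basis.

The other S-polynomials (S(f_1,g_3), S(f_2,g_3)) all reduce to 0 modulo the current basis, so we have a Gröbner basis.
Inter-reduce: drop elements whose leading term is divisible by another's, tail-reduce, and make monic.

G = {x_3^2 - 1/4x_2 - 3/4, x_1 - 1}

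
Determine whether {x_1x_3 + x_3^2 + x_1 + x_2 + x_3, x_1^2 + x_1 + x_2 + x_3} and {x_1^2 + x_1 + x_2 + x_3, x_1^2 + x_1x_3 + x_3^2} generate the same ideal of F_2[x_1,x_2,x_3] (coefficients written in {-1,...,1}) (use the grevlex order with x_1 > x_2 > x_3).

Two ideals are equal iff their reduced Gröbner bases coincide (the reduced basis is unique for a fixed ordering).
Buchberger on the first generating set:
f_1 = x_1x_3 + x_3^2 + x_1 + x_2 + x_3, LT = x_1x_3.
f_2 = x_1^2 + x_1 + x_2 + x_3, LT = x_1^2.

S(f_1,f_2): lcm = x_1^2x_3. S = x_1x_3^2 + x_1^2 + x_1x_2 + x_2x_3 + x_3^2.
  leading term x_1x_3^2: subtract (x_3)·f_1 from x_1x_3^2 + x_1^2 + x_1x_2 + x_2x_3 + x_3^2 → x_3^3 + x_1^2 + x_1x_2 + x_1x_3
  leading term x_3^3: no divisor's leading term divides it; move x_3^3 to the remainder.
  leading term x_1^2: subtract (1)·f_2 from x_1^2 + x_1x_2 + x_1x_3 → x_1x_2 + x_1x_3 + x_1 + x_2 + x_3
  leading term x_1x_2: no divisor's leading term divides it; move x_1x_2 to the remainder.
  leading term x_1x_3: subtract (1)·f_1 from x_1x_3 + x_1 + x_2 + x_3 → x_3^2
  leading term x_3^2: no divisor's leading term divides it; move x_3^2 to the remainder.
  remainder x_3^3 + x_1x_2 + x_3^2 ≠ 0; add g_3 = x_3^3 + x_1x_2 + x_3^2 to the basis.

S(f_1,g_3): lcm = x_1x_3^3. S = x_3^4 + x_1^2x_2 + x_2x_3^2 + x_3^3.
  leading term x_3^4: subtract (x_3)·g_3 from x_3^4 + x_1^2x_2 + x_2x_3^2 + x_3^3 → x_1^2x_2 + x_1x_2x_3 + x_2x_3^2
  leading term x_1^2x_2: subtract (x_2)·f_2 from x_1^2x_2 + x_1x_2x_3 + x_2x_3^2 → x_1x_2x_3 + x_2x_3^2 + x_1x_2 + x_2^2 + x_2x_3
  leading term x_1x_2x_3: subtract (x_2)·f_1 from x_1x_2x_3 + x_2x_3^2 + x_1x_2 + x_2^2 + x_2x_3 → 0
  remainder 0.

S(f_2,g_3): leading monomials are coprime, so the S-polynomial reduces to 0 (Buchberger's first criterion).
Every S-polynomial of the final basis reduces to 0, so we have a Gröbner basis.
Inter-reduce: drop elements whose leading term is divisible by another's, tail-reduce, and make monic.
Reduced Gröbner basis: {x_3^3 + x_1x_2 + x_3^2, x_1^2 + x_1 + x_2 + x_3, x_1x_3 + x_3^2 + x_1 + x_2 + x_3}.

Buchberger on the second generating set:
h_1 = x_1^2 + x_1 + x_2 + x_3, LT = x_1^2.
h_2 = x_1^2 + x_1x_3 + x_3^2, LT = x_1^2.

S(h_1,h_2): lcm = x_1^2. S = x_1x_3 + x_3^2 + x_1 + x_2 + x_3.
  leading term x_1x_3: no divisor's leading term divides it; move x_1x_3 to the remainder.
  leading term x_3^2: no divisor's leading term divides it; move x_3^2 to the remainder.
  leading term x_1: no divisor's leading term divides it; move x_1 to the remainder.
  leading term x_2: no divisor's leading term divides it; move x_2 to the remainder.
  leading term x_3: no divisor's leading term divides it; move x_3 to the remainder.
  remainder x_1x_3 + x_3^2 + x_1 + x_2 + x_3 ≠ 0; add k_3 = x_1x_3 + x_3^2 + x_1 + x_2 + x_3 to the basis.

S(h_1,k_3): lcm = x_1^2x_3. S = x_1x_3^2 + x_1^2 + x_1x_2 + x_2x_3 + x_3^2.
  leading term x_1x_3^2: subtract (x_3)·k_3 from x_1x_3^2 + x_1^2 + x_1x_2 + x_2x_3 + x_3^2 → x_3^3 + x_1^2 + x_1x_2 + x_1x_3
  leading term x_3^3: no divisor's leading term divides it; move x_3^3 to the remainder.
  leading term x_1^2: subtract (1)·h_1 from x_1^2 + x_1x_2 + x_1x_3 → x_1x_2 + x_1x_3 + x_1 + x_2 + x_3
  leading term x_1x_2: no divisor's leading term divides it; move x_1x_2 to the remainder.
  leading term x_1x_3: subtract (1)·k_3 from x_1x_3 + x_1 + x_2 + x_3 → x_3^2
  leading term x_3^2: no divisor's leading term divides it; move x_3^2 to the remainder.
  remainder x_3^3 + x_1x_2 + x_3^2 ≠ 0; add k_4 = x_3^3 + x_1x_2 + x_3^2 to the basis.

S(h_2,k_3): lcm = x_1^2x_3. S = x_3^3 + x_1^2 + x_1x_2 + x_1x_3.
  leading term x_3^3: subtract (1)·k_4 from x_3^3 + x_1^2 + x_1x_2 + x_1x_3 → x_1^2 + x_1x_3 + x_3^2
  leading term x_1^2: subtract (1)·h_1 from x_1^2 + x_1x_3 + x_3^2 → x_1x_3 + x_3^2 + x_1 + x_2 + x_3
  leading term x_1x_3: subtract (1)·k_3 from x_1x_3 + x_3^2 + x_1 + x_2 + x_3 → 0
  remainder 0.

S(h_1,k_4): leading monomials are coprime, so the S-polynomial reduces to 0 (Buchberger's first criterion).
S(h_2,k_4): leading monomials are coprime, so the S-polynomial reduces to 0 (Buchberger's first criterion).
S(k_3,k_4): lcm = x_1x_3^3. S = x_3^4 + x_1^2x_2 + x_2x_3^2 + x_3^3.
  leading term x_3^4: subtract (x_3)·k_4 from x_3^4 + x_1^2x_2 + x_2x_3^2 + x_3^3 → x_1^2x_2 + x_1x_2x_3 + x_2x_3^2
  leading term x_1^2x_2: subtract (x_2)·h_1 from x_1^2x_2 + x_1x_2x_3 + x_2x_3^2 → x_1x_2x_3 + x_2x_3^2 + x_1x_2 + x_2^2 + x_2x_3
  leading term x_1x_2x_3: subtract (x_2)·k_3 from x_1x_2x_3 + x_2x_3^2 + x_1x_2 + x_2^2 + x_2x_3 → 0
  remainder 0.

Every S-polynomial of the final basis reduces to 0, so we have a Gröbner basis.
Inter-reduce: drop elements whose leading term is divisible by another's, tail-reduce, and make monic.
Reduced Gröbner basis: {x_3^3 + x_1x_2 + x_3^2, x_1^2 + x_1 + x_2 + x_3, x_1x_3 + x_3^2 + x_1 + x_2 + x_3}.

Same reduced basis, so the two generating sets span the same ideal.

Yes, the ideals are equal.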